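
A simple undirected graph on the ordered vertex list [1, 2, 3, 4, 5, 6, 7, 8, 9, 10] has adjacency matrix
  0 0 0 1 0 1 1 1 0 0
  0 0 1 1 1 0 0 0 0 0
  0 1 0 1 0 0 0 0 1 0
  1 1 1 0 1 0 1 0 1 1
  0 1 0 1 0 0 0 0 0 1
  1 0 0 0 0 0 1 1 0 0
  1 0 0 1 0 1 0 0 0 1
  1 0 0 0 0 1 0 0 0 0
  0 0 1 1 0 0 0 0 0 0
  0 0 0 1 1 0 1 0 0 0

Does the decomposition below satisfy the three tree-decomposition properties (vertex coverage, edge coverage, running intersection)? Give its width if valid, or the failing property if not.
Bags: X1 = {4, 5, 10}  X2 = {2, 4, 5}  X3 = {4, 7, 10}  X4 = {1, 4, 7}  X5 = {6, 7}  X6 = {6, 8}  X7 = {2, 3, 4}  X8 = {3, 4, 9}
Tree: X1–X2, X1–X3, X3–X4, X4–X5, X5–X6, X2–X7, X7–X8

No — edge (1,6) lies in no bag.

A tree decomposition must satisfy three properties: every vertex lies in some bag; for every edge, both endpoints lie together in some bag; and for every vertex, the bags containing it form a connected subtree. Here edge (1,6) lies in no bag, so the decomposition is invalid.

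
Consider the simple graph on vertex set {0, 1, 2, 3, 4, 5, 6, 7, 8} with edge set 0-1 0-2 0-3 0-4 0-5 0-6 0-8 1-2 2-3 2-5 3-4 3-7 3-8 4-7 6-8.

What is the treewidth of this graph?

A width-2 tree decomposition is:
Bags: B1 = {0, 2, 3}  B2 = {0, 2, 5}  B3 = {0, 3, 4}  B4 = {0, 3, 8}  B5 = {0, 1, 2}  B6 = {3, 4, 7}  B7 = {0, 6, 8}
Tree: B1–B2, B1–B3, B3–B4, B1–B5, B3–B6, B4–B7
Each bag holds 3 vertices, so the decomposition has width 2, which upper-bounds the treewidth. Conversely, {0, 3, 8} is a clique of size 3, and the vertices of any clique must share a bag in every tree decomposition; so some bag has ≥ 3 vertices and tw(G) ≥ 2. Therefore the treewidth is 2.

2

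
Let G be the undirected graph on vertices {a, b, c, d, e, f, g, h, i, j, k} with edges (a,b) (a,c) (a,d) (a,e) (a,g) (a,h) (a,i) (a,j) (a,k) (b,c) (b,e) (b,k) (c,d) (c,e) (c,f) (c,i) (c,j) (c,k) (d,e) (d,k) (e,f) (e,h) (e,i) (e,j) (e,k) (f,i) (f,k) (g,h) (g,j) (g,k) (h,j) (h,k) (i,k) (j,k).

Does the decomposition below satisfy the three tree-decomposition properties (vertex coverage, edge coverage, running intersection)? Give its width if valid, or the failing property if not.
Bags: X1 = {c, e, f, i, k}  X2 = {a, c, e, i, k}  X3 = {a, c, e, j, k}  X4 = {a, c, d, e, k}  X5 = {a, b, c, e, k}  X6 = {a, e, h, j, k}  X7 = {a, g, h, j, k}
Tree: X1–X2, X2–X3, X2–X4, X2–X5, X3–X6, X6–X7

Every vertex of G appears in some bag (union = {a, b, c, d, e, f, g, h, i, j, k}); every edge is covered by a bag; and for each vertex v the set of bags containing v is connected in the bag tree. The decomposition is therefore valid. The largest bag has 5 vertices, so the width is 4.

Yes; width 4.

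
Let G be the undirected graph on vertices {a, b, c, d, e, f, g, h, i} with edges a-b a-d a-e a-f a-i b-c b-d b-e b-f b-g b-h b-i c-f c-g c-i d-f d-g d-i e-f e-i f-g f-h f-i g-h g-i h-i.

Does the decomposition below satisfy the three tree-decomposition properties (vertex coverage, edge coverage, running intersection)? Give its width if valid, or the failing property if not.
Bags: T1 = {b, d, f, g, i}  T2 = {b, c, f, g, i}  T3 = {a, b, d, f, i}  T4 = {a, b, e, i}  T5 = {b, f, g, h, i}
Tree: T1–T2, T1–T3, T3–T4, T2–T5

No — edge (f,e) lies in no bag.

A tree decomposition must satisfy three properties: every vertex lies in some bag; for every edge, both endpoints lie together in some bag; and for every vertex, the bags containing it form a connected subtree. Here edge (f,e) lies in no bag, so the decomposition is invalid.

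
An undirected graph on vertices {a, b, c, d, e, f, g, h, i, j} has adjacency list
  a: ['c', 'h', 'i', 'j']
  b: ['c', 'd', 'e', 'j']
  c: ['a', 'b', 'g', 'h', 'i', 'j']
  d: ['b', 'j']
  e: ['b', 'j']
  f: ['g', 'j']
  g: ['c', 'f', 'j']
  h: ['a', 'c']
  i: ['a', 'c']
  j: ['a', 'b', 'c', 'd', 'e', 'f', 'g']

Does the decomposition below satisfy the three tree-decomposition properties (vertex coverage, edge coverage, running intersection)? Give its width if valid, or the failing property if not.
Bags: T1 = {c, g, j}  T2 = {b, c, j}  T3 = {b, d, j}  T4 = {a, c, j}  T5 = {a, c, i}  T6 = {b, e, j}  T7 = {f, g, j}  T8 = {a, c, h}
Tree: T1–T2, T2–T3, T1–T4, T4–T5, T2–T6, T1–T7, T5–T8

Every vertex of G appears in some bag (union = {a, b, c, d, e, f, g, h, i, j}); every edge is covered by a bag; and for each vertex v the set of bags containing v is connected in the bag tree. The decomposition is therefore valid. The largest bag has 3 vertices, so the width is 2.

Yes; width 2.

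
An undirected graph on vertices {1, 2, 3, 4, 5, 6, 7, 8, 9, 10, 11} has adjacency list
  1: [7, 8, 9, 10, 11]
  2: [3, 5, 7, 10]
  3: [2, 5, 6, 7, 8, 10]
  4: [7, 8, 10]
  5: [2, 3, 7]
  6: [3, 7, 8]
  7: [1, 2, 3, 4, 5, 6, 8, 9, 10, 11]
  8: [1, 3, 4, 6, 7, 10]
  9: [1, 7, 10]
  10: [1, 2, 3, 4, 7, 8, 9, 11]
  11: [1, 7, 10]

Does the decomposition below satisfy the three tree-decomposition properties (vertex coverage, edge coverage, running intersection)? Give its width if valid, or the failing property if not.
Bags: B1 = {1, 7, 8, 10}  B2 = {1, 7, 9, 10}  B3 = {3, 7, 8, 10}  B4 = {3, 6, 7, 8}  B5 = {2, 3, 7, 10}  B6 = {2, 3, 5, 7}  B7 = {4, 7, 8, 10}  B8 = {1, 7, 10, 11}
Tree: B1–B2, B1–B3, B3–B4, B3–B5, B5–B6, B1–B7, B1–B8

Yes; width 3.

Vertex coverage: the bags together contain {1, 2, 3, 4, 5, 6, 7, 8, 9, 10, 11}, the full vertex set. Edge coverage: each edge of G has both endpoints in at least one bag. Running intersection: for every vertex, the bags containing it form a connected subtree. All three properties hold, so this is a valid tree decomposition of width max|bag| − 1 = 3, and hence tw(G) ≤ 3.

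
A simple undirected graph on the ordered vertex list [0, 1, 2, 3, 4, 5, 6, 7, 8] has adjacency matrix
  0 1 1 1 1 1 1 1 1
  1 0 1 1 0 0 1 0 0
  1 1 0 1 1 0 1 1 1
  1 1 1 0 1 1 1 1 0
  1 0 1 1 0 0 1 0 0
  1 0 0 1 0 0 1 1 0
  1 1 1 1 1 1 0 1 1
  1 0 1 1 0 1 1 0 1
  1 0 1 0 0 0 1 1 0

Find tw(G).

4

A width-4 tree decomposition is:
Bags: B1 = {0, 1, 2, 3, 6}  B2 = {0, 2, 3, 6, 7}  B3 = {0, 3, 5, 6, 7}  B4 = {0, 2, 6, 7, 8}  B5 = {0, 2, 3, 4, 6}
Tree: B1–B2, B2–B3, B2–B4, B1–B5
Every bag has size at most 5, so the width is 5 − 1 = 4 and tw(G) ≤ 4. On the other hand G contains the 5-clique {0, 2, 6, 7, 8}. A clique must lie in a single bag of any decomposition, so no decomposition can have width below 4. Hence tw(G) = 4 exactly.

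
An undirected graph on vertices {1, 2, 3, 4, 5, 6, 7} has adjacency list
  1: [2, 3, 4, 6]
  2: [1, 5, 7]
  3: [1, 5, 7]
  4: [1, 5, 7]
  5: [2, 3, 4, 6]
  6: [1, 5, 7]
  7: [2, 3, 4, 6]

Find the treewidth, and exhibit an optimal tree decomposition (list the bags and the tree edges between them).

Every bag has size at most 4, so the width is 4 − 1 = 3 and tw(G) ≤ 3. For the lower bound: the 4 vertex sets {2,5}, {4,7}, {1}, {3} are disjoint, each induces a connected subgraph, and every pair is joined by at least one edge of G. Contracting each set to a single vertex therefore yields K_{4} as a minor, and since treewidth is minor-monotone, tw(G) ≥ tw(K_{4}) = 3. Therefore the treewidth is 3.

Treewidth 3.
Bags: B1 = {1, 2, 5, 7}  B2 = {1, 4, 5, 7}  B3 = {1, 3, 5, 7}  B4 = {1, 5, 6, 7}
Tree: B1–B2, B2–B3, B3–B4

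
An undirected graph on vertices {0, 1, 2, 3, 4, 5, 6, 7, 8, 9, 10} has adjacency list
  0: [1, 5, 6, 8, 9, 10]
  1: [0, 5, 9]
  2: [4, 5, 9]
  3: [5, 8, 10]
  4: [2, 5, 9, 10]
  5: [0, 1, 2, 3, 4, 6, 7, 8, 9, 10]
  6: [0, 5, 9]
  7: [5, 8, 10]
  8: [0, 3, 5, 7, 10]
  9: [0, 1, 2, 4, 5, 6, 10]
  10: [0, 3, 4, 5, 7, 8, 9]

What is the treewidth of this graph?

A width-3 tree decomposition is:
Bags: B1 = {0, 5, 8, 10}  B2 = {3, 5, 8, 10}  B3 = {0, 5, 9, 10}  B4 = {0, 5, 6, 9}  B5 = {5, 7, 8, 10}  B6 = {0, 1, 5, 9}  B7 = {4, 5, 9, 10}  B8 = {2, 4, 5, 9}
Tree: B1–B2, B1–B3, B3–B4, B1–B5, B4–B6, B3–B7, B7–B8
Each bag holds 4 vertices, so the decomposition has width 3, which upper-bounds the treewidth. On the other hand G contains the 4-clique {0, 5, 8, 10}. A clique must lie in a single bag of any decomposition, so no decomposition can have width below 3. The upper and lower bounds meet at 3, so that is the treewidth.

3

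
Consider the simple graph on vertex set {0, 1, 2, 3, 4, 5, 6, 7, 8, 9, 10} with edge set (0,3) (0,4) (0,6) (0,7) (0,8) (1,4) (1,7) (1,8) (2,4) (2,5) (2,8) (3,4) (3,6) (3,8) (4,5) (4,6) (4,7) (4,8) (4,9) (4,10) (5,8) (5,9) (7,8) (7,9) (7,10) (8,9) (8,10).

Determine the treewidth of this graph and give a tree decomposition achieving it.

Treewidth 3.
One optimal decomposition is:
Bags: B1 = {0, 3, 4, 8}  B2 = {0, 3, 4, 6}  B3 = {0, 4, 7, 8}  B4 = {4, 7, 8, 10}  B5 = {4, 7, 8, 9}  B6 = {1, 4, 7, 8}  B7 = {4, 5, 8, 9}  B8 = {2, 4, 5, 8}
Tree: B1–B2, B1–B3, B3–B4, B4–B5, B5–B6, B5–B7, B7–B8

Every bag has size at most 4, so the width is 4 − 1 = 3 and tw(G) ≤ 3. For the lower bound, the 4 vertices {2, 4, 5, 8} are pairwise adjacent, and any tree decomposition puts a clique entirely inside one bag — forcing width ≥ 3. Hence tw(G) = 3 exactly.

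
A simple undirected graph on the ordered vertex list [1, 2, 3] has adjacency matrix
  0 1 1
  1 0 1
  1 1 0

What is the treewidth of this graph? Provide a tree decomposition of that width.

With just one bag of size 3, the width is 3 − 1 = 2, so tw(G) ≤ 2. For the lower bound, the 3 vertices {1, 2, 3} are pairwise adjacent, and any tree decomposition puts a clique entirely inside one bag — forcing width ≥ 2. The upper and lower bounds meet at 2, so that is the treewidth.

Treewidth 2.
One such decomposition:
Bags: B1 = {1, 2, 3}
Tree: (single bag)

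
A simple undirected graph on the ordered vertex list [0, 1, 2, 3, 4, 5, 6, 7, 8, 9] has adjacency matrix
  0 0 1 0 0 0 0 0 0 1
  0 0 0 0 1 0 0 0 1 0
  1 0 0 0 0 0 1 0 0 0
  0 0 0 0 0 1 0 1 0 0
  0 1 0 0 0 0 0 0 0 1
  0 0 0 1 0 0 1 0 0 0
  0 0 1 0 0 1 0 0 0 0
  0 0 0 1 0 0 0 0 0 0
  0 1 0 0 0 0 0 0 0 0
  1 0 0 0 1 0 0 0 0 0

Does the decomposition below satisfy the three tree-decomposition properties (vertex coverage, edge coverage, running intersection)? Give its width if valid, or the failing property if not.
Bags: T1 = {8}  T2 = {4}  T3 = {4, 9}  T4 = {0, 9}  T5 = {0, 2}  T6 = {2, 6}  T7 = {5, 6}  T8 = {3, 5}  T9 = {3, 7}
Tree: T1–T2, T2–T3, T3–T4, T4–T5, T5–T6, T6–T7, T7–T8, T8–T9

No — vertex 1 appears in no bag.

A tree decomposition must satisfy three properties: every vertex lies in some bag; for every edge, both endpoints lie together in some bag; and for every vertex, the bags containing it form a connected subtree. Here vertex 1 appears in no bag, so the decomposition is invalid.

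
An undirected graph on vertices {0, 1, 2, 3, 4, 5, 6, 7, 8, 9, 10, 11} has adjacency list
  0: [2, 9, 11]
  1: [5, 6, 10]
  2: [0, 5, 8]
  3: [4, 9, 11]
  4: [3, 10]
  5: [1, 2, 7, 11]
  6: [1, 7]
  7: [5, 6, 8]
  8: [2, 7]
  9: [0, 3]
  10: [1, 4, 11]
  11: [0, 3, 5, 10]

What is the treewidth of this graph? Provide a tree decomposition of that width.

Every bag has size at most 4, so the width is 4 − 1 = 3 and tw(G) ≤ 3. For the lower bound: the 4 vertex sets {3,4,9}, {10}, {11}, {0,1,2,5} are disjoint, each induces a connected subgraph, and every pair is joined by at least one edge of G. Contracting each set to a single vertex therefore yields K_{4} as a minor, and since treewidth is minor-monotone, tw(G) ≥ tw(K_{4}) = 3. The upper and lower bounds meet at 3, so that is the treewidth.

Treewidth 3.
Bags: B1 = {3, 4, 9, 10}  B2 = {3, 9, 10, 11}  B3 = {0, 9, 10, 11}  B4 = {0, 1, 10, 11}  B5 = {0, 1, 5, 11}  B6 = {0, 1, 2, 5}  B7 = {1, 2, 5, 6}  B8 = {2, 5, 6, 7}  B9 = {2, 6, 7, 8}
Tree: B1–B2, B2–B3, B3–B4, B4–B5, B5–B6, B6–B7, B7–B8, B8–B9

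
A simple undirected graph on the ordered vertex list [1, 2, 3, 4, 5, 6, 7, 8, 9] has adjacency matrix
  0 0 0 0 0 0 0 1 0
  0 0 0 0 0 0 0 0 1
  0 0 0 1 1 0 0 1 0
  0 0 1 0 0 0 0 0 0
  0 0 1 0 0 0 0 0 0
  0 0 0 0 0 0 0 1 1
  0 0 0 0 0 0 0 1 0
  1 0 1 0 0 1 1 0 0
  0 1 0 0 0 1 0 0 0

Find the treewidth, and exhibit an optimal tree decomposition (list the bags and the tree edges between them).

The largest bag has 2 vertices, giving width 1; this decomposition certifies tw(G) ≤ 1. G has an edge, so its treewidth is at least 1. Therefore the treewidth is 1.

Treewidth 1.
One optimal decomposition is:
Bags: B1 = {3, 8}  B2 = {1, 8}  B3 = {3, 4}  B4 = {6, 8}  B5 = {7, 8}  B6 = {3, 5}  B7 = {6, 9}  B8 = {2, 9}
Tree: B1–B2, B1–B3, B1–B4, B1–B5, B3–B6, B4–B7, B7–B8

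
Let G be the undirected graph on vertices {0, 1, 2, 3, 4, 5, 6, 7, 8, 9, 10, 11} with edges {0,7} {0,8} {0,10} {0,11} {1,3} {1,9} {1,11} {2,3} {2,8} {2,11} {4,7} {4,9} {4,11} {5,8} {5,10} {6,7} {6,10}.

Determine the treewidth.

3

A width-3 tree decomposition is:
Bags: B1 = {1, 2, 3, 9}  B2 = {1, 2, 9, 11}  B3 = {2, 4, 9, 11}  B4 = {2, 4, 8, 11}  B5 = {0, 4, 8, 11}  B6 = {0, 4, 7, 8}  B7 = {0, 5, 7, 8}  B8 = {0, 5, 7, 10}  B9 = {5, 6, 7, 10}
Tree: B1–B2, B2–B3, B3–B4, B4–B5, B5–B6, B6–B7, B7–B8, B8–B9
Every bag has size at most 4, so the width is 4 − 1 = 3 and tw(G) ≤ 3. For the lower bound: the 4 vertex sets {1,3,9}, {2}, {11}, {0,4,7,8} are disjoint, each induces a connected subgraph, and every pair is joined by at least one edge of G. Contracting each set to a single vertex therefore yields K_{4} as a minor, and since treewidth is minor-monotone, tw(G) ≥ tw(K_{4}) = 3. The upper and lower bounds meet at 3, so that is the treewidth.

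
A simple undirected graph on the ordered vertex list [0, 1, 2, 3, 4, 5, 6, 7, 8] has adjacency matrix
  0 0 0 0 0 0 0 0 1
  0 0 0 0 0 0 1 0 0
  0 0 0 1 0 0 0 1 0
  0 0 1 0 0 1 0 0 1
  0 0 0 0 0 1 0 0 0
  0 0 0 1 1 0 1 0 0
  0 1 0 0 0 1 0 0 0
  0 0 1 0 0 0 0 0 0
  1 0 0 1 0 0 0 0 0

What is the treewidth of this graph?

1

A width-1 tree decomposition is:
Bags: B1 = {3, 8}  B2 = {2, 3}  B3 = {3, 5}  B4 = {5, 6}  B5 = {2, 7}  B6 = {0, 8}  B7 = {1, 6}  B8 = {4, 5}
Tree: B1–B2, B1–B3, B3–B4, B2–B5, B1–B6, B4–B7, B4–B8
Each bag holds 2 vertices, so the decomposition has width 1, which upper-bounds the treewidth. Any graph with an edge has treewidth ≥ 1, and G has the edge 3–8. Hence tw(G) = 1 exactly.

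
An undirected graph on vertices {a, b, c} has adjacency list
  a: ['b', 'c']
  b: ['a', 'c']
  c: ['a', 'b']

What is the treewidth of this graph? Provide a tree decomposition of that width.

Treewidth 2.
One such decomposition:
Bags: B1 = {a, b, c}
Tree: (single bag)

A single bag containing all 3 vertices is trivially a valid decomposition of width 2. On the other hand G contains the 3-clique {a, b, c}. A clique must lie in a single bag of any decomposition, so no decomposition can have width below 2. The upper and lower bounds meet at 2, so that is the treewidth.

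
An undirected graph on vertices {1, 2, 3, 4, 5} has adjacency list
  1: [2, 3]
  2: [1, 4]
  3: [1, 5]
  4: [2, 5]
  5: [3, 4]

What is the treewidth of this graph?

2

A width-2 tree decomposition is:
Bags: B1 = {1, 2, 3}  B2 = {2, 3, 4}  B3 = {3, 4, 5}
Tree: B1–B2, B2–B3
Each bag holds 3 vertices, so the decomposition has width 2, which upper-bounds the treewidth. For the lower bound, G contains the cycle 3–1–2–4–5–3, so G is not a forest; only forests have treewidth ≤ 1, hence tw(G) ≥ 2. Hence tw(G) = 2 exactly.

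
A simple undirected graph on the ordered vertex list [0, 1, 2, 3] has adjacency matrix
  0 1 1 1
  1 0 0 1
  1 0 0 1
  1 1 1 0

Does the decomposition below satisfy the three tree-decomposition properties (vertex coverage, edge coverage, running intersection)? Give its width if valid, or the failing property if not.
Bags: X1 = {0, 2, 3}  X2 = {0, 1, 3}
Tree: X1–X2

Every vertex of G appears in some bag (union = {0, 1, 2, 3}); every edge is covered by a bag; and for each vertex v the set of bags containing v is connected in the bag tree. The decomposition is therefore valid. The largest bag has 3 vertices, so the width is 2.

Yes; width 2.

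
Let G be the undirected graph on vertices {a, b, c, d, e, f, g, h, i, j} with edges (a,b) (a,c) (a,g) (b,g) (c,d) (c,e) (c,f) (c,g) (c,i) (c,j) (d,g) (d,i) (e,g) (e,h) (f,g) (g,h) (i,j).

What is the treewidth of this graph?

A width-2 tree decomposition is:
Bags: B1 = {c, e, g}  B2 = {a, c, g}  B3 = {e, g, h}  B4 = {c, d, g}  B5 = {c, d, i}  B6 = {c, f, g}  B7 = {a, b, g}  B8 = {c, i, j}
Tree: B1–B2, B1–B3, B2–B4, B4–B5, B1–B6, B2–B7, B5–B8
The largest bag has 3 vertices, giving width 2; this decomposition certifies tw(G) ≤ 2. Conversely, {e, g, h} is a clique of size 3, and the vertices of any clique must share a bag in every tree decomposition; so some bag has ≥ 3 vertices and tw(G) ≥ 2. Hence tw(G) = 2 exactly.

2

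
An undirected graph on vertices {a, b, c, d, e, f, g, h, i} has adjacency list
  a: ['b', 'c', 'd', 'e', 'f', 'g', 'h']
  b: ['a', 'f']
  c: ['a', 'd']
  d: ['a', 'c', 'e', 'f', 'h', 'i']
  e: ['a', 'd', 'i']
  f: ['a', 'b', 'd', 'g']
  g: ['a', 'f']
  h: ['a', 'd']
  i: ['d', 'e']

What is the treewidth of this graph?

2

A width-2 tree decomposition is:
Bags: B1 = {a, d, f}  B2 = {a, d, h}  B3 = {a, d, e}  B4 = {d, e, i}  B5 = {a, c, d}  B6 = {a, f, g}  B7 = {a, b, f}
Tree: B1–B2, B2–B3, B3–B4, B1–B5, B1–B6, B6–B7
Each bag holds 3 vertices, so the decomposition has width 2, which upper-bounds the treewidth. Conversely, {a, d, e} is a clique of size 3, and the vertices of any clique must share a bag in every tree decomposition; so some bag has ≥ 3 vertices and tw(G) ≥ 2. Combining the bounds, tw(G) = 2.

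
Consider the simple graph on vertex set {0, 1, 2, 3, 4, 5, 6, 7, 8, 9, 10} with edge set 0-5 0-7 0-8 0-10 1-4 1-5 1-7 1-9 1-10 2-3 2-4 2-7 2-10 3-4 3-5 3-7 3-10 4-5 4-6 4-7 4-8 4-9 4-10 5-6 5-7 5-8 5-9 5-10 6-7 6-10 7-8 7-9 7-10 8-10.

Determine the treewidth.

4

A width-4 tree decomposition is:
Bags: B1 = {4, 5, 6, 7, 10}  B2 = {3, 4, 5, 7, 10}  B3 = {2, 3, 4, 7, 10}  B4 = {1, 4, 5, 7, 10}  B5 = {4, 5, 7, 8, 10}  B6 = {1, 4, 5, 7, 9}  B7 = {0, 5, 7, 8, 10}
Tree: B1–B2, B2–B3, B2–B4, B4–B5, B4–B6, B5–B7
Every bag has size at most 5, so the width is 5 − 1 = 4 and tw(G) ≤ 4. On the other hand G contains the 5-clique {0, 5, 7, 8, 10}. A clique must lie in a single bag of any decomposition, so no decomposition can have width below 4. Combining the bounds, tw(G) = 4.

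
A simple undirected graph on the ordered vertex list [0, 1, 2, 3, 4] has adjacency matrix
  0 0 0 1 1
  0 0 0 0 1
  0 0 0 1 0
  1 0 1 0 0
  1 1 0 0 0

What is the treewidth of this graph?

1

A width-1 tree decomposition is:
Bags: B1 = {1, 4}  B2 = {0, 4}  B3 = {0, 3}  B4 = {2, 3}
Tree: B1–B2, B2–B3, B3–B4
Each bag holds 2 vertices, so the decomposition has width 1, which upper-bounds the treewidth. G has an edge, so its treewidth is at least 1. Combining the bounds, tw(G) = 1.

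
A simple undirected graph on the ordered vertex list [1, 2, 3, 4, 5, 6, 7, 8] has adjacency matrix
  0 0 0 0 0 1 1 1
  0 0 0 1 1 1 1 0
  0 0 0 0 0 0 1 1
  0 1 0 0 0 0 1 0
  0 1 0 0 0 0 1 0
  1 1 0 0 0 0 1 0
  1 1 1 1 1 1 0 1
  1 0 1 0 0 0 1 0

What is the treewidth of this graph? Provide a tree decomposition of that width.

The largest bag has 3 vertices, giving width 2; this decomposition certifies tw(G) ≤ 2. On the other hand G contains the 3-clique {1, 7, 8}. A clique must lie in a single bag of any decomposition, so no decomposition can have width below 2. Combining the bounds, tw(G) = 2.

Treewidth 2.
One optimal decomposition is:
Bags: B1 = {1, 6, 7}  B2 = {2, 6, 7}  B3 = {1, 7, 8}  B4 = {3, 7, 8}  B5 = {2, 5, 7}  B6 = {2, 4, 7}
Tree: B1–B2, B1–B3, B3–B4, B2–B5, B2–B6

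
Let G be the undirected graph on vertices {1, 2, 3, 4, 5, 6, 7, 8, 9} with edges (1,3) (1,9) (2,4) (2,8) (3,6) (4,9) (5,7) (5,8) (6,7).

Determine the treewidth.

2

A width-2 tree decomposition is:
Bags: B1 = {1, 4, 9}  B2 = {1, 3, 4}  B3 = {3, 4, 6}  B4 = {4, 6, 7}  B5 = {4, 5, 7}  B6 = {4, 5, 8}  B7 = {2, 4, 8}
Tree: B1–B2, B2–B3, B3–B4, B4–B5, B5–B6, B6–B7
Each bag holds 3 vertices, so the decomposition has width 2, which upper-bounds the treewidth. Since 4–9–1–3–6–7–5–8–2–4 is a cycle in G, G is not acyclic. Forests are exactly the graphs of treewidth ≤ 1, so tw(G) ≥ 2. Combining the bounds, tw(G) = 2.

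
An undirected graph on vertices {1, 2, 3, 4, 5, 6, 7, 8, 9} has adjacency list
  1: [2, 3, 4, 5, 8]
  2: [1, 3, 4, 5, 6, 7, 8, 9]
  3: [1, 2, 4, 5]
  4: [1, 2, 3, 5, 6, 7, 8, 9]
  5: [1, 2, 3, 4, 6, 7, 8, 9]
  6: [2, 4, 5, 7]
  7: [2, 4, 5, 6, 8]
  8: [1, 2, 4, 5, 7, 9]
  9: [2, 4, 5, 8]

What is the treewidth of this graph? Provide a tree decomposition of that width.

Treewidth 4.
Bags: B1 = {2, 4, 5, 8, 9}  B2 = {2, 4, 5, 7, 8}  B3 = {1, 2, 4, 5, 8}  B4 = {2, 4, 5, 6, 7}  B5 = {1, 2, 3, 4, 5}
Tree: B1–B2, B1–B3, B2–B4, B3–B5

The largest bag has 5 vertices, giving width 4; this decomposition certifies tw(G) ≤ 4. On the other hand G contains the 5-clique {1, 2, 4, 5, 8}. A clique must lie in a single bag of any decomposition, so no decomposition can have width below 4. Hence tw(G) = 4 exactly.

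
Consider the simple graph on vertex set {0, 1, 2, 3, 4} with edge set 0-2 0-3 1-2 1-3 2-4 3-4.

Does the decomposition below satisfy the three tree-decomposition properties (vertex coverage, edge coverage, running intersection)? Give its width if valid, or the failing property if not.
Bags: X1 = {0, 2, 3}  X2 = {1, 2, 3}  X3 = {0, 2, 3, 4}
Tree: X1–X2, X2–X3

No — bags containing vertex 0 are not connected in the tree.

A tree decomposition must satisfy three properties: every vertex lies in some bag; for every edge, both endpoints lie together in some bag; and for every vertex, the bags containing it form a connected subtree. Here bags containing vertex 0 are not connected in the tree, so the decomposition is invalid.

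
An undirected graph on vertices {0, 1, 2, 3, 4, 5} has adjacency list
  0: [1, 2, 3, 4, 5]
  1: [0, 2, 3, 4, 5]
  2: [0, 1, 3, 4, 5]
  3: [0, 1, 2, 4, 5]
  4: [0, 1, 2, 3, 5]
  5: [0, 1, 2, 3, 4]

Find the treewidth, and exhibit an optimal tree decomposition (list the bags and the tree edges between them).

Treewidth 5.
One optimal decomposition is:
Bags: B1 = {0, 1, 2, 3, 4, 5}
Tree: (single bag)

With just one bag of size 6, the width is 6 − 1 = 5, so tw(G) ≤ 5. Conversely, {0, 1, 2, 3, 4, 5} is a clique of size 6, and the vertices of any clique must share a bag in every tree decomposition; so some bag has ≥ 6 vertices and tw(G) ≥ 5. Hence tw(G) = 5 exactly.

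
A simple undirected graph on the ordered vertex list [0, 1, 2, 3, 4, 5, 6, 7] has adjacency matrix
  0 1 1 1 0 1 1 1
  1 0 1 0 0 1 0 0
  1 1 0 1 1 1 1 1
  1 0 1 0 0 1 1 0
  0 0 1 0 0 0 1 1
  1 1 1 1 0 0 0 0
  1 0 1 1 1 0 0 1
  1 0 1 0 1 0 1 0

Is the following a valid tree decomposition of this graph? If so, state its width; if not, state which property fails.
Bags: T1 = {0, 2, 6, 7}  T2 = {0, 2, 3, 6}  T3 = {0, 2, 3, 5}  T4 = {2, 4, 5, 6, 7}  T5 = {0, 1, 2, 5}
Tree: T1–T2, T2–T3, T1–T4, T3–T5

A tree decomposition must satisfy three properties: every vertex lies in some bag; for every edge, both endpoints lie together in some bag; and for every vertex, the bags containing it form a connected subtree. Here bags containing vertex 5 are not connected in the tree, so the decomposition is invalid.

No — bags containing vertex 5 are not connected in the tree.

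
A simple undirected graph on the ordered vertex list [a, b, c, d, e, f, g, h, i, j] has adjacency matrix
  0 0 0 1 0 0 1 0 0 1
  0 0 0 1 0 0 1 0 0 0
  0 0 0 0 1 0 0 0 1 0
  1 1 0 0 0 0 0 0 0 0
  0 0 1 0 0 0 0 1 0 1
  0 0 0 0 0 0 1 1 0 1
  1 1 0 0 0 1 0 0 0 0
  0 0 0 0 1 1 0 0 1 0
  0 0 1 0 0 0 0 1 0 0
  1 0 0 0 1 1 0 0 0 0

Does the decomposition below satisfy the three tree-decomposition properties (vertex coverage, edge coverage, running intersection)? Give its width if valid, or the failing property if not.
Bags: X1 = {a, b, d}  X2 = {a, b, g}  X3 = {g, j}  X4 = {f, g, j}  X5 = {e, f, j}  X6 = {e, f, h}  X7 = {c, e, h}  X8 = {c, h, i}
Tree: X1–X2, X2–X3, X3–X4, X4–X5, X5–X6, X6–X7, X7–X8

A tree decomposition must satisfy three properties: every vertex lies in some bag; for every edge, both endpoints lie together in some bag; and for every vertex, the bags containing it form a connected subtree. Here edge (a,j) lies in no bag, so the decomposition is invalid.

No — edge (a,j) lies in no bag.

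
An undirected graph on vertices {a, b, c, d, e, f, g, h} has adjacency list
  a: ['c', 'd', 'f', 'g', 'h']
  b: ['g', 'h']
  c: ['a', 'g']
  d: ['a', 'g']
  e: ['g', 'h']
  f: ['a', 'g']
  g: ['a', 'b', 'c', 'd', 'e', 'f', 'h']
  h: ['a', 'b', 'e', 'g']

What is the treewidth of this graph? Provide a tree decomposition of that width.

The largest bag has 3 vertices, giving width 2; this decomposition certifies tw(G) ≤ 2. For the lower bound, the 3 vertices {e, g, h} are pairwise adjacent, and any tree decomposition puts a clique entirely inside one bag — forcing width ≥ 2. Combining the bounds, tw(G) = 2.

Treewidth 2.
One such decomposition:
Bags: B1 = {b, g, h}  B2 = {e, g, h}  B3 = {a, g, h}  B4 = {a, d, g}  B5 = {a, c, g}  B6 = {a, f, g}
Tree: B1–B2, B1–B3, B3–B4, B3–B5, B5–B6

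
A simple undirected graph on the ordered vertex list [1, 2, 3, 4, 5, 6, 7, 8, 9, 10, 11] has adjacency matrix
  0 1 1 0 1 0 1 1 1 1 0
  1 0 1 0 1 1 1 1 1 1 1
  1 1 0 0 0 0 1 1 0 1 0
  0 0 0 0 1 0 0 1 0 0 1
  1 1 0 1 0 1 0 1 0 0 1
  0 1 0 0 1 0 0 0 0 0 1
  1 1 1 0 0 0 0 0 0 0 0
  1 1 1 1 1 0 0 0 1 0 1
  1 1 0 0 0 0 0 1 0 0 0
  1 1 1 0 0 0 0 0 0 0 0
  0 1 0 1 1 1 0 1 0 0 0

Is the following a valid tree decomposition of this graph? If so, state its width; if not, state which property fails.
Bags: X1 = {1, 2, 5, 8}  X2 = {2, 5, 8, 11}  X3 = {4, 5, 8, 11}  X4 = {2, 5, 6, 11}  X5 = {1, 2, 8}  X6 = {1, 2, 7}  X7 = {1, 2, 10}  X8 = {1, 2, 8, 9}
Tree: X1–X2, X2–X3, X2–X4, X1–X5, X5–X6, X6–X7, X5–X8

A tree decomposition must satisfy three properties: every vertex lies in some bag; for every edge, both endpoints lie together in some bag; and for every vertex, the bags containing it form a connected subtree. Here vertex 3 appears in no bag, so the decomposition is invalid.

No — vertex 3 appears in no bag.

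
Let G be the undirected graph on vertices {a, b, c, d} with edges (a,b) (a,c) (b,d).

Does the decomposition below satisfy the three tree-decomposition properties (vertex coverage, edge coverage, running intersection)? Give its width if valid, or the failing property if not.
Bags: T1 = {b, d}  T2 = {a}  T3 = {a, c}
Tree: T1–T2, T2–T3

A tree decomposition must satisfy three properties: every vertex lies in some bag; for every edge, both endpoints lie together in some bag; and for every vertex, the bags containing it form a connected subtree. Here edge (b,a) lies in no bag, so the decomposition is invalid.

No — edge (b,a) lies in no bag.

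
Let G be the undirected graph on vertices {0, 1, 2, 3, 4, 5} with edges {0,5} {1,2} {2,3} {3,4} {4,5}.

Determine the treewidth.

1

A width-1 tree decomposition is:
Bags: B1 = {0, 5}  B2 = {4, 5}  B3 = {3, 4}  B4 = {2, 3}  B5 = {1, 2}
Tree: B1–B2, B2–B3, B3–B4, B4–B5
Every bag has size at most 2, so the width is 2 − 1 = 1 and tw(G) ≤ 1. G has an edge, so its treewidth is at least 1. Hence tw(G) = 1 exactly.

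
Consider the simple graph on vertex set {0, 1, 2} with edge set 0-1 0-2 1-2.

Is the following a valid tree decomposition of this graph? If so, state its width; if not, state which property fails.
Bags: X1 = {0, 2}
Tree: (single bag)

No — vertex 1 appears in no bag.

A tree decomposition must satisfy three properties: every vertex lies in some bag; for every edge, both endpoints lie together in some bag; and for every vertex, the bags containing it form a connected subtree. Here vertex 1 appears in no bag, so the decomposition is invalid.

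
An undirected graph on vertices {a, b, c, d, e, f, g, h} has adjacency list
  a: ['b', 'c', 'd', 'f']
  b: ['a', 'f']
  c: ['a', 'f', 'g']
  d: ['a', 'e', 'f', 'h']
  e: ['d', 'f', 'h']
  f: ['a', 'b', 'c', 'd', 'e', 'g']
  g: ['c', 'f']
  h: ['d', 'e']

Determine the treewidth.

A width-2 tree decomposition is:
Bags: B1 = {d, e, f}  B2 = {a, d, f}  B3 = {d, e, h}  B4 = {a, c, f}  B5 = {a, b, f}  B6 = {c, f, g}
Tree: B1–B2, B1–B3, B2–B4, B2–B5, B4–B6
Every bag has size at most 3, so the width is 3 − 1 = 2 and tw(G) ≤ 2. Conversely, {d, e, h} is a clique of size 3, and the vertices of any clique must share a bag in every tree decomposition; so some bag has ≥ 3 vertices and tw(G) ≥ 2. Therefore the treewidth is 2.

2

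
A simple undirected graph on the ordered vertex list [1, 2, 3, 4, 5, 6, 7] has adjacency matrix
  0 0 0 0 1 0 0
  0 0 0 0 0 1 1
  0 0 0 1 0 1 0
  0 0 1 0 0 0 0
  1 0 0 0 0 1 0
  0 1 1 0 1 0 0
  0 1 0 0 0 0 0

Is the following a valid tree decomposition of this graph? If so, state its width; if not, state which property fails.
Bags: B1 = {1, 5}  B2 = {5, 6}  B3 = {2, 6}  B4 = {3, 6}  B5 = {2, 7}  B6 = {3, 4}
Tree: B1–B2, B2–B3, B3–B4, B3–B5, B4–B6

Checking the three conditions: (i) the bags cover all of {1, 2, 3, 4, 5, 6, 7}; (ii) for each edge, some bag contains both endpoints; (iii) the bags containing any fixed vertex form a subtree. All hold, so the decomposition is valid with width 2 − 1 = 1.

Yes; width 1.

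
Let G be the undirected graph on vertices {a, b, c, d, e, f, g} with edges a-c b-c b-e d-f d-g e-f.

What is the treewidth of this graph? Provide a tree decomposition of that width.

Treewidth 1.
One optimal decomposition is:
Bags: B1 = {d, g}  B2 = {d, f}  B3 = {e, f}  B4 = {b, e}  B5 = {b, c}  B6 = {a, c}
Tree: B1–B2, B2–B3, B3–B4, B4–B5, B5–B6

The largest bag has 2 vertices, giving width 1; this decomposition certifies tw(G) ≤ 1. Since G has at least one edge (e.g. g–d), it is not an edgeless graph, so tw(G) ≥ 1. Combining the bounds, tw(G) = 1.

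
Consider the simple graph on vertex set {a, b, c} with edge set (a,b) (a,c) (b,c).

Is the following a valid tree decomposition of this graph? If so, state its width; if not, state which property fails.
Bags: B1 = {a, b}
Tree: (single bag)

No — vertex c appears in no bag.

A tree decomposition must satisfy three properties: every vertex lies in some bag; for every edge, both endpoints lie together in some bag; and for every vertex, the bags containing it form a connected subtree. Here vertex c appears in no bag, so the decomposition is invalid.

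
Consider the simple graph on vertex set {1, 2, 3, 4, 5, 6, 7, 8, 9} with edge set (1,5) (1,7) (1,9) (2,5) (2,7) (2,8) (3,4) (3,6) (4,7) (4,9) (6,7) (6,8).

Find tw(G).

3

A width-3 tree decomposition is:
Bags: B1 = {1, 4, 5, 9}  B2 = {1, 4, 5, 7}  B3 = {2, 4, 5, 7}  B4 = {2, 3, 4, 7}  B5 = {2, 3, 6, 7}  B6 = {2, 3, 6, 8}
Tree: B1–B2, B2–B3, B3–B4, B4–B5, B5–B6
The largest bag has 4 vertices, giving width 3; this decomposition certifies tw(G) ≤ 3. For the lower bound: the 4 vertex sets {1,5,9}, {4}, {7}, {2,3,6,8} are disjoint, each induces a connected subgraph, and every pair is joined by at least one edge of G. Contracting each set to a single vertex therefore yields K_{4} as a minor, and since treewidth is minor-monotone, tw(G) ≥ tw(K_{4}) = 3. Combining the bounds, tw(G) = 3.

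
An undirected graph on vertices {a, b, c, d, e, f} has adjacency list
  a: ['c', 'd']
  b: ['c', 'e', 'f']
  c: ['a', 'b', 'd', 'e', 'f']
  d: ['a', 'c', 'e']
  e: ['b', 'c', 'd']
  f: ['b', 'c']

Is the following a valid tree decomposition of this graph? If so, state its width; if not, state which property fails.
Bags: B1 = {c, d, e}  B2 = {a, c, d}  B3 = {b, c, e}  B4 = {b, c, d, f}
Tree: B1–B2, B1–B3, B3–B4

No — bags containing vertex d are not connected in the tree.

A tree decomposition must satisfy three properties: every vertex lies in some bag; for every edge, both endpoints lie together in some bag; and for every vertex, the bags containing it form a connected subtree. Here bags containing vertex d are not connected in the tree, so the decomposition is invalid.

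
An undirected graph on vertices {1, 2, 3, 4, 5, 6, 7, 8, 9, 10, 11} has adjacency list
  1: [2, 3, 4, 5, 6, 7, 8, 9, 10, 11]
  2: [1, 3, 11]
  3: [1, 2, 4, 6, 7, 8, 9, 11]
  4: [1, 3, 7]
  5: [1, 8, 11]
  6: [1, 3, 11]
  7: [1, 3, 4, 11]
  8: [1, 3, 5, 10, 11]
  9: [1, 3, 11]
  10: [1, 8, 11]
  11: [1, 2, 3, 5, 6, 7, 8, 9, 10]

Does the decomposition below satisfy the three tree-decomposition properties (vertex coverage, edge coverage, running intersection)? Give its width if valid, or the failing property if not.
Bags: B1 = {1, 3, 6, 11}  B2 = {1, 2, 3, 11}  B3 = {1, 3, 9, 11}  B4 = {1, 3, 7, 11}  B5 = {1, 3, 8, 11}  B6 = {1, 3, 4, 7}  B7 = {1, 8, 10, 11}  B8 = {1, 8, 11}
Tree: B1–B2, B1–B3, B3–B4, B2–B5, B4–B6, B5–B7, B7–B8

No — vertex 5 appears in no bag.

A tree decomposition must satisfy three properties: every vertex lies in some bag; for every edge, both endpoints lie together in some bag; and for every vertex, the bags containing it form a connected subtree. Here vertex 5 appears in no bag, so the decomposition is invalid.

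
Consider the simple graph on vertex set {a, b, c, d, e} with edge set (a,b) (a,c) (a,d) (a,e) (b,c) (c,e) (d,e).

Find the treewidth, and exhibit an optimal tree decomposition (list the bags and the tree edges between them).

The largest bag has 3 vertices, giving width 2; this decomposition certifies tw(G) ≤ 2. Conversely, {a, d, e} is a clique of size 3, and the vertices of any clique must share a bag in every tree decomposition; so some bag has ≥ 3 vertices and tw(G) ≥ 2. The upper and lower bounds meet at 2, so that is the treewidth.

Treewidth 2.
Bags: B1 = {a, c, e}  B2 = {a, b, c}  B3 = {a, d, e}
Tree: B1–B2, B1–B3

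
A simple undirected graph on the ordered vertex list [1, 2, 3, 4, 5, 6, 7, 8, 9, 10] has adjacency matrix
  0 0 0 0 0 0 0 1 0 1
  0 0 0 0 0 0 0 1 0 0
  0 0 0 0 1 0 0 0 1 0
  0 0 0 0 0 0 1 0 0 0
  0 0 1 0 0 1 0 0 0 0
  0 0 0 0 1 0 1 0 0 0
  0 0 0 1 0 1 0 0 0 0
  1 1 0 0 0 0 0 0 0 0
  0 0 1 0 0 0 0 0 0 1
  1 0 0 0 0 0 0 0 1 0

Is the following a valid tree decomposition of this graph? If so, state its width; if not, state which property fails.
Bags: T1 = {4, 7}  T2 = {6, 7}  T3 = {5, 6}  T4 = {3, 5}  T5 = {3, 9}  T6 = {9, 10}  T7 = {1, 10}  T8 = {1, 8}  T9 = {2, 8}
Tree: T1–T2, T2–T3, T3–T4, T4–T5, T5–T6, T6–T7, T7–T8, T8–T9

Yes; width 1.

Vertex coverage: the bags together contain {1, 2, 3, 4, 5, 6, 7, 8, 9, 10}, the full vertex set. Edge coverage: each edge of G has both endpoints in at least one bag. Running intersection: for every vertex, the bags containing it form a connected subtree. All three properties hold, so this is a valid tree decomposition of width max|bag| − 1 = 1, and hence tw(G) ≤ 1.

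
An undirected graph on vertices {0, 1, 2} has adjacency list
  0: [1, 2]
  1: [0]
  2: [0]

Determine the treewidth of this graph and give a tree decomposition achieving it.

Treewidth 1.
One optimal decomposition is:
Bags: B1 = {0, 1}  B2 = {0, 2}
Tree: B1–B2

Each bag holds 2 vertices, so the decomposition has width 1, which upper-bounds the treewidth. Any graph with an edge has treewidth ≥ 1, and G has the edge 1–0. The upper and lower bounds meet at 1, so that is the treewidth.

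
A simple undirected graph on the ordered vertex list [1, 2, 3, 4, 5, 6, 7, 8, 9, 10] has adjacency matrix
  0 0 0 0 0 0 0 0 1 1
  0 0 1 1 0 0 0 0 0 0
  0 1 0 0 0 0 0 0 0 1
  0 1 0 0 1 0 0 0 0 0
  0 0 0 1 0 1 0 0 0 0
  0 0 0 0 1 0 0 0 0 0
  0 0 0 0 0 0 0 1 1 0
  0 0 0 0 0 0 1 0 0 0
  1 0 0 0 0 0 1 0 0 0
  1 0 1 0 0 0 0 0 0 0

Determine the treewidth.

A width-1 tree decomposition is:
Bags: B1 = {7, 8}  B2 = {7, 9}  B3 = {1, 9}  B4 = {1, 10}  B5 = {3, 10}  B6 = {2, 3}  B7 = {2, 4}  B8 = {4, 5}  B9 = {5, 6}
Tree: B1–B2, B2–B3, B3–B4, B4–B5, B5–B6, B6–B7, B7–B8, B8–B9
Every bag has size at most 2, so the width is 2 − 1 = 1 and tw(G) ≤ 1. Any graph with an edge has treewidth ≥ 1, and G has the edge 8–7. Combining the bounds, tw(G) = 1.

1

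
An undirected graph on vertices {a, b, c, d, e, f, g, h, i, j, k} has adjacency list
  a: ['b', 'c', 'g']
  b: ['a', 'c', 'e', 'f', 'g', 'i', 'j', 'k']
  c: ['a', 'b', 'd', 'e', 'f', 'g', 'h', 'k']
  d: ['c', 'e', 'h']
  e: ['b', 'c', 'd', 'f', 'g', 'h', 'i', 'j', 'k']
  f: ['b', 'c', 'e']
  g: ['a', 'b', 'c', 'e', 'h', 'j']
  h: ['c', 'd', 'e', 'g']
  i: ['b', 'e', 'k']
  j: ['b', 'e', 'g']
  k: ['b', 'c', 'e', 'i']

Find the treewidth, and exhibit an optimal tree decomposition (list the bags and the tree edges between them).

Treewidth 3.
One such decomposition:
Bags: B1 = {b, c, e, g}  B2 = {b, c, e, k}  B3 = {b, e, g, j}  B4 = {a, b, c, g}  B5 = {c, e, g, h}  B6 = {c, d, e, h}  B7 = {b, c, e, f}  B8 = {b, e, i, k}
Tree: B1–B2, B1–B3, B1–B4, B1–B5, B5–B6, B2–B7, B2–B8

Each bag holds 4 vertices, so the decomposition has width 3, which upper-bounds the treewidth. For the lower bound, the 4 vertices {c, d, e, h} are pairwise adjacent, and any tree decomposition puts a clique entirely inside one bag — forcing width ≥ 3. Combining the bounds, tw(G) = 3.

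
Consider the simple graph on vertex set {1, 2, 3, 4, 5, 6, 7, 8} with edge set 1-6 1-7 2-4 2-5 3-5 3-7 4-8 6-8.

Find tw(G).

2

A width-2 tree decomposition is:
Bags: B1 = {4, 6, 8}  B2 = {1, 4, 6}  B3 = {1, 4, 7}  B4 = {3, 4, 7}  B5 = {3, 4, 5}  B6 = {2, 4, 5}
Tree: B1–B2, B2–B3, B3–B4, B4–B5, B5–B6
Every bag has size at most 3, so the width is 3 − 1 = 2 and tw(G) ≤ 2. The edges 4–8–6–1–7–3–5–2–4 form a cycle, so G is not a tree and its treewidth is at least 2. The upper and lower bounds meet at 2, so that is the treewidth.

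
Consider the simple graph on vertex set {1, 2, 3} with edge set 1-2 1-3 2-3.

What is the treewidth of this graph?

2

A width-2 tree decomposition is:
Bags: B1 = {1, 2, 3}
Tree: (single bag)
With just one bag of size 3, the width is 3 − 1 = 2, so tw(G) ≤ 2. Conversely, {1, 2, 3} is a clique of size 3, and the vertices of any clique must share a bag in every tree decomposition; so some bag has ≥ 3 vertices and tw(G) ≥ 2. Hence tw(G) = 2 exactly.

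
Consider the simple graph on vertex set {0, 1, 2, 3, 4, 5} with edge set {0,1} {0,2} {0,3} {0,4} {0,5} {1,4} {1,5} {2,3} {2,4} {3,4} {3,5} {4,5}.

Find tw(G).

A width-3 tree decomposition is:
Bags: B1 = {0, 1, 4, 5}  B2 = {0, 3, 4, 5}  B3 = {0, 2, 3, 4}
Tree: B1–B2, B2–B3
The largest bag has 4 vertices, giving width 3; this decomposition certifies tw(G) ≤ 3. Conversely, {0, 1, 4, 5} is a clique of size 4, and the vertices of any clique must share a bag in every tree decomposition; so some bag has ≥ 4 vertices and tw(G) ≥ 3. Hence tw(G) = 3 exactly.

3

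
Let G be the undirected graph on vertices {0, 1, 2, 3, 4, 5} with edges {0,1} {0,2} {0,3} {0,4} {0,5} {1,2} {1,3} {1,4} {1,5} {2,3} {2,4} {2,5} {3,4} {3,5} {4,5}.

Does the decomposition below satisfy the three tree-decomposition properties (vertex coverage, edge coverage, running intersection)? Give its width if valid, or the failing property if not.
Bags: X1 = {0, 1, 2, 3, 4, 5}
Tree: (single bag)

Yes; width 5.

Vertex coverage: the bags together contain {0, 1, 2, 3, 4, 5}, the full vertex set. Edge coverage: each edge of G has both endpoints in at least one bag. Running intersection: for every vertex, the bags containing it form a connected subtree. All three properties hold, so this is a valid tree decomposition of width max|bag| − 1 = 5, and hence tw(G) ≤ 5.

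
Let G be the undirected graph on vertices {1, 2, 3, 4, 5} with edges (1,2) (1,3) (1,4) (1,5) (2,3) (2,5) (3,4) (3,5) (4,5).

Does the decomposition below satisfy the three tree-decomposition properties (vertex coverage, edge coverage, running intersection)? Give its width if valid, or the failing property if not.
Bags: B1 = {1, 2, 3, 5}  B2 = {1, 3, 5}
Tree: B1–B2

A tree decomposition must satisfy three properties: every vertex lies in some bag; for every edge, both endpoints lie together in some bag; and for every vertex, the bags containing it form a connected subtree. Here vertex 4 appears in no bag, so the decomposition is invalid.

No — vertex 4 appears in no bag.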